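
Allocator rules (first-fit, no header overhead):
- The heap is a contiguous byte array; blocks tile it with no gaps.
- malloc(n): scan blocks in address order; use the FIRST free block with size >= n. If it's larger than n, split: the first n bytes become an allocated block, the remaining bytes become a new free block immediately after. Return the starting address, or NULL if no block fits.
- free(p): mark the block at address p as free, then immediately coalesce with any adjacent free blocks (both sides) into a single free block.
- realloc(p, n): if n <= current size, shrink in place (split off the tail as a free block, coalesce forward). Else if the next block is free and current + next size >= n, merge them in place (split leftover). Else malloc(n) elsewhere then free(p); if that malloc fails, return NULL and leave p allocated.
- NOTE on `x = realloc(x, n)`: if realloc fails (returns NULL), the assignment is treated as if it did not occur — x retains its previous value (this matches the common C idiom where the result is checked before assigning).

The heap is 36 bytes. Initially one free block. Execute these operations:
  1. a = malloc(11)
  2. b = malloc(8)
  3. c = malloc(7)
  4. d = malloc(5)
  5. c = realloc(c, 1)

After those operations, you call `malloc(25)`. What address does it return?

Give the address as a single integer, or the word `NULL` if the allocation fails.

Op 1: a = malloc(11) -> a = 0; heap: [0-10 ALLOC][11-35 FREE]
Op 2: b = malloc(8) -> b = 11; heap: [0-10 ALLOC][11-18 ALLOC][19-35 FREE]
Op 3: c = malloc(7) -> c = 19; heap: [0-10 ALLOC][11-18 ALLOC][19-25 ALLOC][26-35 FREE]
Op 4: d = malloc(5) -> d = 26; heap: [0-10 ALLOC][11-18 ALLOC][19-25 ALLOC][26-30 ALLOC][31-35 FREE]
Op 5: c = realloc(c, 1) -> c = 19; heap: [0-10 ALLOC][11-18 ALLOC][19-19 ALLOC][20-25 FREE][26-30 ALLOC][31-35 FREE]
malloc(25): first-fit scan over [0-10 ALLOC][11-18 ALLOC][19-19 ALLOC][20-25 FREE][26-30 ALLOC][31-35 FREE] -> NULL

Answer: NULL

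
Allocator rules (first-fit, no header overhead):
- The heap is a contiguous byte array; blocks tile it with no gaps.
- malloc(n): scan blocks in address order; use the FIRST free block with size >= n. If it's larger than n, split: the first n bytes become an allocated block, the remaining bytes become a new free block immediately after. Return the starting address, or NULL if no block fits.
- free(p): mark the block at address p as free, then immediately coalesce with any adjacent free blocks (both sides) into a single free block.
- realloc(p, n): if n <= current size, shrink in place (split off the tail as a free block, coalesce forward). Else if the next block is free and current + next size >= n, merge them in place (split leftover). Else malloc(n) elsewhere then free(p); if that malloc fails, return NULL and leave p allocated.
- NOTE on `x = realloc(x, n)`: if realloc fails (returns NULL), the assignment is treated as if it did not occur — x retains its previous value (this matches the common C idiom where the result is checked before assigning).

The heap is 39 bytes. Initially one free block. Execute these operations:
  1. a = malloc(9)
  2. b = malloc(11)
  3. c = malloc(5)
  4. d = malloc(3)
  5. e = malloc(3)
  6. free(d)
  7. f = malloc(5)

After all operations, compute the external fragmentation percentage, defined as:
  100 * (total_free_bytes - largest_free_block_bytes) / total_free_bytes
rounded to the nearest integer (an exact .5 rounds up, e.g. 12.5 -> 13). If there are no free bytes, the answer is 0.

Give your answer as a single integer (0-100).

Op 1: a = malloc(9) -> a = 0; heap: [0-8 ALLOC][9-38 FREE]
Op 2: b = malloc(11) -> b = 9; heap: [0-8 ALLOC][9-19 ALLOC][20-38 FREE]
Op 3: c = malloc(5) -> c = 20; heap: [0-8 ALLOC][9-19 ALLOC][20-24 ALLOC][25-38 FREE]
Op 4: d = malloc(3) -> d = 25; heap: [0-8 ALLOC][9-19 ALLOC][20-24 ALLOC][25-27 ALLOC][28-38 FREE]
Op 5: e = malloc(3) -> e = 28; heap: [0-8 ALLOC][9-19 ALLOC][20-24 ALLOC][25-27 ALLOC][28-30 ALLOC][31-38 FREE]
Op 6: free(d) -> (freed d); heap: [0-8 ALLOC][9-19 ALLOC][20-24 ALLOC][25-27 FREE][28-30 ALLOC][31-38 FREE]
Op 7: f = malloc(5) -> f = 31; heap: [0-8 ALLOC][9-19 ALLOC][20-24 ALLOC][25-27 FREE][28-30 ALLOC][31-35 ALLOC][36-38 FREE]
Free blocks: [3 3] total_free=6 largest=3 -> 100*(6-3)/6 = 300/6 = 50

Answer: 50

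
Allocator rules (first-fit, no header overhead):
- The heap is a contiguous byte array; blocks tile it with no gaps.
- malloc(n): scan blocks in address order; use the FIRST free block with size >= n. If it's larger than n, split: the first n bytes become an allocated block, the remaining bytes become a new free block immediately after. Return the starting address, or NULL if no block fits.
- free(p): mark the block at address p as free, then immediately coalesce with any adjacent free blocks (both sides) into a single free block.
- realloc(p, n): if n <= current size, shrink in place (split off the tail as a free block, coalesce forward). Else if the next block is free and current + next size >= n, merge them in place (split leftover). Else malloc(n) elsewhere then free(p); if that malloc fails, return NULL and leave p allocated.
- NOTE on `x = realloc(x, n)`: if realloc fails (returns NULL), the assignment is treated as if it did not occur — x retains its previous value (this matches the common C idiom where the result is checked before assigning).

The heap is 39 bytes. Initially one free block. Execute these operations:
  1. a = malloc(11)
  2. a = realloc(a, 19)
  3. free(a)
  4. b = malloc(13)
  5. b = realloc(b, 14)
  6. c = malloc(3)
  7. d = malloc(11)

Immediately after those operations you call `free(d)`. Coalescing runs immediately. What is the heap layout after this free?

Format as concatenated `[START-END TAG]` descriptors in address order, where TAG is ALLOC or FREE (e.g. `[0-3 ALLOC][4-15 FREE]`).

Answer: [0-13 ALLOC][14-16 ALLOC][17-38 FREE]

Derivation:
Op 1: a = malloc(11) -> a = 0; heap: [0-10 ALLOC][11-38 FREE]
Op 2: a = realloc(a, 19) -> a = 0; heap: [0-18 ALLOC][19-38 FREE]
Op 3: free(a) -> (freed a); heap: [0-38 FREE]
Op 4: b = malloc(13) -> b = 0; heap: [0-12 ALLOC][13-38 FREE]
Op 5: b = realloc(b, 14) -> b = 0; heap: [0-13 ALLOC][14-38 FREE]
Op 6: c = malloc(3) -> c = 14; heap: [0-13 ALLOC][14-16 ALLOC][17-38 FREE]
Op 7: d = malloc(11) -> d = 17; heap: [0-13 ALLOC][14-16 ALLOC][17-27 ALLOC][28-38 FREE]
free(d): d = 17 -> block [17-27 ALLOC]; mark free, coalesce with adjacent free neighbors -> [0-13 ALLOC][14-16 ALLOC][17-38 FREE]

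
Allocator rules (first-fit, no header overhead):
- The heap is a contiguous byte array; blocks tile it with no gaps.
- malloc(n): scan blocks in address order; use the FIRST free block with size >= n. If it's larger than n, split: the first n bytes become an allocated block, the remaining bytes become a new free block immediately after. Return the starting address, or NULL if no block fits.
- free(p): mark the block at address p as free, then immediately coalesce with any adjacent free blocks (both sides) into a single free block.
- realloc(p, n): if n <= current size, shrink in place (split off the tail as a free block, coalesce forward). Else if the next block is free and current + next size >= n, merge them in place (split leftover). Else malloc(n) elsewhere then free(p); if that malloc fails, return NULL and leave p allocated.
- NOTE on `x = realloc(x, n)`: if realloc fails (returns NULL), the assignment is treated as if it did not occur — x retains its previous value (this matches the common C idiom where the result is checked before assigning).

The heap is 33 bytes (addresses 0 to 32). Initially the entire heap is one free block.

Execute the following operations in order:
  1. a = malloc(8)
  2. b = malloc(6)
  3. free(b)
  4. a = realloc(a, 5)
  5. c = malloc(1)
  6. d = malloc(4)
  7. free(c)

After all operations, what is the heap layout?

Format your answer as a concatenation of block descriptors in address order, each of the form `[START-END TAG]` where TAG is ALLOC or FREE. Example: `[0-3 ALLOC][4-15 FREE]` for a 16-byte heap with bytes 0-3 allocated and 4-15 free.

Op 1: a = malloc(8) -> a = 0; heap: [0-7 ALLOC][8-32 FREE]
Op 2: b = malloc(6) -> b = 8; heap: [0-7 ALLOC][8-13 ALLOC][14-32 FREE]
Op 3: free(b) -> (freed b); heap: [0-7 ALLOC][8-32 FREE]
Op 4: a = realloc(a, 5) -> a = 0; heap: [0-4 ALLOC][5-32 FREE]
Op 5: c = malloc(1) -> c = 5; heap: [0-4 ALLOC][5-5 ALLOC][6-32 FREE]
Op 6: d = malloc(4) -> d = 6; heap: [0-4 ALLOC][5-5 ALLOC][6-9 ALLOC][10-32 FREE]
Op 7: free(c) -> (freed c); heap: [0-4 ALLOC][5-5 FREE][6-9 ALLOC][10-32 FREE]

Answer: [0-4 ALLOC][5-5 FREE][6-9 ALLOC][10-32 FREE]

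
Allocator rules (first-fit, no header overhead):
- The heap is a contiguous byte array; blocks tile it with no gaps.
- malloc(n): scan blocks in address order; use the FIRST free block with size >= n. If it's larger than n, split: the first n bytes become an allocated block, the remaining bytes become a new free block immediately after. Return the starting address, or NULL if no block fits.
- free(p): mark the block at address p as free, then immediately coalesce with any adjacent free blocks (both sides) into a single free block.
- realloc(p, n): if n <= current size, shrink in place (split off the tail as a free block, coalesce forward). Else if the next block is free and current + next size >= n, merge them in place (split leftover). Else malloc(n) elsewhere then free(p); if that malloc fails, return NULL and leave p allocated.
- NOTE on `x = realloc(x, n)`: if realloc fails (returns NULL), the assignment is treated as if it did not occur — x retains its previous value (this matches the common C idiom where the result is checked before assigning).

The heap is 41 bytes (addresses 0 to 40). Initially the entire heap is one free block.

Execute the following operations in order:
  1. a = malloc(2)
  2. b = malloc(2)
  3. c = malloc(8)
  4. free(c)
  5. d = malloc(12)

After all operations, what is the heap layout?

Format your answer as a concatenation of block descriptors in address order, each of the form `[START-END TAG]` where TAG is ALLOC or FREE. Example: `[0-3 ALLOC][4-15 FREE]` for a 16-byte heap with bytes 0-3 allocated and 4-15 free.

Op 1: a = malloc(2) -> a = 0; heap: [0-1 ALLOC][2-40 FREE]
Op 2: b = malloc(2) -> b = 2; heap: [0-1 ALLOC][2-3 ALLOC][4-40 FREE]
Op 3: c = malloc(8) -> c = 4; heap: [0-1 ALLOC][2-3 ALLOC][4-11 ALLOC][12-40 FREE]
Op 4: free(c) -> (freed c); heap: [0-1 ALLOC][2-3 ALLOC][4-40 FREE]
Op 5: d = malloc(12) -> d = 4; heap: [0-1 ALLOC][2-3 ALLOC][4-15 ALLOC][16-40 FREE]

Answer: [0-1 ALLOC][2-3 ALLOC][4-15 ALLOC][16-40 FREE]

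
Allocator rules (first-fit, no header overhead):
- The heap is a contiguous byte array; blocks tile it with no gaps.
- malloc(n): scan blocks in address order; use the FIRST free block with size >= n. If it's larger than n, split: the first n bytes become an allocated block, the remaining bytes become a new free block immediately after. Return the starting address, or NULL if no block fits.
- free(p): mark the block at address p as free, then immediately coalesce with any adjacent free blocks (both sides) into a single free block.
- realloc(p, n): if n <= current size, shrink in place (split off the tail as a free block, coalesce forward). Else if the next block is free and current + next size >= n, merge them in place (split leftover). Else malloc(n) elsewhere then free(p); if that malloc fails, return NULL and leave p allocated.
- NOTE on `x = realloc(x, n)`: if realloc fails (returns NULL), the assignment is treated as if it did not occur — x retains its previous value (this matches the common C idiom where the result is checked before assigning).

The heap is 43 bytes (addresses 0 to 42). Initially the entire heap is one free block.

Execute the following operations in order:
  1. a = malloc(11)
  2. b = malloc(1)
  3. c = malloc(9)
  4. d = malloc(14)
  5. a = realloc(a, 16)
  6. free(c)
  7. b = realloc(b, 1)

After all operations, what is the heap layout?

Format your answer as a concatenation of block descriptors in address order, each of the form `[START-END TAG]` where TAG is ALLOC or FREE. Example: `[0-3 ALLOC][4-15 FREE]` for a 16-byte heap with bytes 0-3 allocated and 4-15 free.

Op 1: a = malloc(11) -> a = 0; heap: [0-10 ALLOC][11-42 FREE]
Op 2: b = malloc(1) -> b = 11; heap: [0-10 ALLOC][11-11 ALLOC][12-42 FREE]
Op 3: c = malloc(9) -> c = 12; heap: [0-10 ALLOC][11-11 ALLOC][12-20 ALLOC][21-42 FREE]
Op 4: d = malloc(14) -> d = 21; heap: [0-10 ALLOC][11-11 ALLOC][12-20 ALLOC][21-34 ALLOC][35-42 FREE]
Op 5: a = realloc(a, 16) -> NULL (a unchanged); heap: [0-10 ALLOC][11-11 ALLOC][12-20 ALLOC][21-34 ALLOC][35-42 FREE]
Op 6: free(c) -> (freed c); heap: [0-10 ALLOC][11-11 ALLOC][12-20 FREE][21-34 ALLOC][35-42 FREE]
Op 7: b = realloc(b, 1) -> b = 11; heap: [0-10 ALLOC][11-11 ALLOC][12-20 FREE][21-34 ALLOC][35-42 FREE]

Answer: [0-10 ALLOC][11-11 ALLOC][12-20 FREE][21-34 ALLOC][35-42 FREE]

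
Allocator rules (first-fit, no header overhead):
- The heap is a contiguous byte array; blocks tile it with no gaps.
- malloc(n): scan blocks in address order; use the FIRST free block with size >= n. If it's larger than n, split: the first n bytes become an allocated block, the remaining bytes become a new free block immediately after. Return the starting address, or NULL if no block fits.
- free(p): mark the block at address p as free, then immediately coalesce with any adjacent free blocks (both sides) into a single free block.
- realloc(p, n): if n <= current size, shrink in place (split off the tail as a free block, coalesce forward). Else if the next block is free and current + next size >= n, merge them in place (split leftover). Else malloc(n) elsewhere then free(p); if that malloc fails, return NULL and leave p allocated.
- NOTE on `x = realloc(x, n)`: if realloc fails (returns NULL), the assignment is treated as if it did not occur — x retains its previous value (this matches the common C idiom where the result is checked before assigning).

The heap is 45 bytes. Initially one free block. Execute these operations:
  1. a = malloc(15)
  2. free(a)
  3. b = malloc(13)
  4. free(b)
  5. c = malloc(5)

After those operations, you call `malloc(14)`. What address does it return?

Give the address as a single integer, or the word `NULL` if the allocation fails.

Answer: 5

Derivation:
Op 1: a = malloc(15) -> a = 0; heap: [0-14 ALLOC][15-44 FREE]
Op 2: free(a) -> (freed a); heap: [0-44 FREE]
Op 3: b = malloc(13) -> b = 0; heap: [0-12 ALLOC][13-44 FREE]
Op 4: free(b) -> (freed b); heap: [0-44 FREE]
Op 5: c = malloc(5) -> c = 0; heap: [0-4 ALLOC][5-44 FREE]
malloc(14): first-fit scan over [0-4 ALLOC][5-44 FREE] -> 5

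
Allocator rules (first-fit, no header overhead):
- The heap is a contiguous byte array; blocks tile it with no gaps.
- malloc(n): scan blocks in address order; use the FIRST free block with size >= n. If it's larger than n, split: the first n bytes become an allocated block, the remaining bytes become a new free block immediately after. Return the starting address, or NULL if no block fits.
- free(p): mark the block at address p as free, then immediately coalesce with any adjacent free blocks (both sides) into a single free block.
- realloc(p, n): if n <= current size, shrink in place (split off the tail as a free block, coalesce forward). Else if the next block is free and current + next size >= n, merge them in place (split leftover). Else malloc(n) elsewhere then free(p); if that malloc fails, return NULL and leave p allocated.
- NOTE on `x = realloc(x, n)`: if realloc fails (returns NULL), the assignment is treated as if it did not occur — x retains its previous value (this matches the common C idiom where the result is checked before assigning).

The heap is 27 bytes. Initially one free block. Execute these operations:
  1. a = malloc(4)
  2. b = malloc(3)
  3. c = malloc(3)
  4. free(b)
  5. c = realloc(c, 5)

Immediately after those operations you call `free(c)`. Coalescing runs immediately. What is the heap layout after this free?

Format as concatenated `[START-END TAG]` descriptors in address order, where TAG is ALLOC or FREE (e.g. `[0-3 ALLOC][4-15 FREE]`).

Op 1: a = malloc(4) -> a = 0; heap: [0-3 ALLOC][4-26 FREE]
Op 2: b = malloc(3) -> b = 4; heap: [0-3 ALLOC][4-6 ALLOC][7-26 FREE]
Op 3: c = malloc(3) -> c = 7; heap: [0-3 ALLOC][4-6 ALLOC][7-9 ALLOC][10-26 FREE]
Op 4: free(b) -> (freed b); heap: [0-3 ALLOC][4-6 FREE][7-9 ALLOC][10-26 FREE]
Op 5: c = realloc(c, 5) -> c = 7; heap: [0-3 ALLOC][4-6 FREE][7-11 ALLOC][12-26 FREE]
free(c): c = 7 -> block [7-11 ALLOC]; mark free, coalesce with adjacent free neighbors -> [0-3 ALLOC][4-26 FREE]

Answer: [0-3 ALLOC][4-26 FREE]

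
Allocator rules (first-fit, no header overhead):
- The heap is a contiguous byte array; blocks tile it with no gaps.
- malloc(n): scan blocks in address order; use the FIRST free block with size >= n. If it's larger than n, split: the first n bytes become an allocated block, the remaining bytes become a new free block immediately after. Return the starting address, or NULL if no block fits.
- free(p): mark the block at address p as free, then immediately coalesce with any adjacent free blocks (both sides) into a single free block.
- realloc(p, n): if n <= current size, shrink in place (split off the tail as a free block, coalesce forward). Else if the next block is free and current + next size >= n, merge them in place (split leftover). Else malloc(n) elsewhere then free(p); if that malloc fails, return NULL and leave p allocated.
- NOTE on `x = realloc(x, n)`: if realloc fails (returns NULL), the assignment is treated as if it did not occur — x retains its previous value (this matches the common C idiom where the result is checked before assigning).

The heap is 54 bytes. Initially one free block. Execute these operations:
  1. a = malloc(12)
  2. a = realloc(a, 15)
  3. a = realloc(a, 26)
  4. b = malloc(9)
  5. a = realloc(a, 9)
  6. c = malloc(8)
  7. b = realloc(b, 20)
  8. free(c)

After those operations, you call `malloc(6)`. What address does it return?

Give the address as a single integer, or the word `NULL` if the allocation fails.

Answer: 9

Derivation:
Op 1: a = malloc(12) -> a = 0; heap: [0-11 ALLOC][12-53 FREE]
Op 2: a = realloc(a, 15) -> a = 0; heap: [0-14 ALLOC][15-53 FREE]
Op 3: a = realloc(a, 26) -> a = 0; heap: [0-25 ALLOC][26-53 FREE]
Op 4: b = malloc(9) -> b = 26; heap: [0-25 ALLOC][26-34 ALLOC][35-53 FREE]
Op 5: a = realloc(a, 9) -> a = 0; heap: [0-8 ALLOC][9-25 FREE][26-34 ALLOC][35-53 FREE]
Op 6: c = malloc(8) -> c = 9; heap: [0-8 ALLOC][9-16 ALLOC][17-25 FREE][26-34 ALLOC][35-53 FREE]
Op 7: b = realloc(b, 20) -> b = 26; heap: [0-8 ALLOC][9-16 ALLOC][17-25 FREE][26-45 ALLOC][46-53 FREE]
Op 8: free(c) -> (freed c); heap: [0-8 ALLOC][9-25 FREE][26-45 ALLOC][46-53 FREE]
malloc(6): first-fit scan over [0-8 ALLOC][9-25 FREE][26-45 ALLOC][46-53 FREE] -> 9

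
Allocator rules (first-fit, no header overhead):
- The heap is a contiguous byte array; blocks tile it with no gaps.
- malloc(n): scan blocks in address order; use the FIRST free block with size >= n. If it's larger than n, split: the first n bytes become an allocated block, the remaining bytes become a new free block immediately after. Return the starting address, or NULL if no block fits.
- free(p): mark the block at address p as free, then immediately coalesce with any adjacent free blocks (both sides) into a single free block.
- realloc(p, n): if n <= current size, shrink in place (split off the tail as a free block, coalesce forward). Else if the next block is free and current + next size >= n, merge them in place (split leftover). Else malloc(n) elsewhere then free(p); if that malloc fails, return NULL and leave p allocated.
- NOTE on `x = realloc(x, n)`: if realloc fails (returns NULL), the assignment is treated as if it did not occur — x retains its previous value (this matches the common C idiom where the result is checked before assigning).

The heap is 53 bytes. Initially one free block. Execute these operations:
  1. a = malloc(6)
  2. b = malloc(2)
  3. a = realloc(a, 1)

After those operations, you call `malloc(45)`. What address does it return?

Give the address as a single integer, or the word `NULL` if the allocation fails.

Op 1: a = malloc(6) -> a = 0; heap: [0-5 ALLOC][6-52 FREE]
Op 2: b = malloc(2) -> b = 6; heap: [0-5 ALLOC][6-7 ALLOC][8-52 FREE]
Op 3: a = realloc(a, 1) -> a = 0; heap: [0-0 ALLOC][1-5 FREE][6-7 ALLOC][8-52 FREE]
malloc(45): first-fit scan over [0-0 ALLOC][1-5 FREE][6-7 ALLOC][8-52 FREE] -> 8

Answer: 8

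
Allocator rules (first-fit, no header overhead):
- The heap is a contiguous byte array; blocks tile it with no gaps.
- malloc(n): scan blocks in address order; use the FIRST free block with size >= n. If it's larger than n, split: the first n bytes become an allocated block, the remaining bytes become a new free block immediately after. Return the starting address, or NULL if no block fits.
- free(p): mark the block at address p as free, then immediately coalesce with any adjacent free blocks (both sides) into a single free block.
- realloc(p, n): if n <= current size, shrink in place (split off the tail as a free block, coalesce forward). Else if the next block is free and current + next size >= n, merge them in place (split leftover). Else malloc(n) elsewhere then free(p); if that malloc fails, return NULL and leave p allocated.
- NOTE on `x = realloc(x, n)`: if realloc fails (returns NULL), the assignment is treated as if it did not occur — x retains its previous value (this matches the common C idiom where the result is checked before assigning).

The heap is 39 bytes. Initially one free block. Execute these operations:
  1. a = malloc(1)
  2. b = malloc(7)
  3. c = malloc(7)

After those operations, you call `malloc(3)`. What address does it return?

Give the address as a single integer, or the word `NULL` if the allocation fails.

Answer: 15

Derivation:
Op 1: a = malloc(1) -> a = 0; heap: [0-0 ALLOC][1-38 FREE]
Op 2: b = malloc(7) -> b = 1; heap: [0-0 ALLOC][1-7 ALLOC][8-38 FREE]
Op 3: c = malloc(7) -> c = 8; heap: [0-0 ALLOC][1-7 ALLOC][8-14 ALLOC][15-38 FREE]
malloc(3): first-fit scan over [0-0 ALLOC][1-7 ALLOC][8-14 ALLOC][15-38 FREE] -> 15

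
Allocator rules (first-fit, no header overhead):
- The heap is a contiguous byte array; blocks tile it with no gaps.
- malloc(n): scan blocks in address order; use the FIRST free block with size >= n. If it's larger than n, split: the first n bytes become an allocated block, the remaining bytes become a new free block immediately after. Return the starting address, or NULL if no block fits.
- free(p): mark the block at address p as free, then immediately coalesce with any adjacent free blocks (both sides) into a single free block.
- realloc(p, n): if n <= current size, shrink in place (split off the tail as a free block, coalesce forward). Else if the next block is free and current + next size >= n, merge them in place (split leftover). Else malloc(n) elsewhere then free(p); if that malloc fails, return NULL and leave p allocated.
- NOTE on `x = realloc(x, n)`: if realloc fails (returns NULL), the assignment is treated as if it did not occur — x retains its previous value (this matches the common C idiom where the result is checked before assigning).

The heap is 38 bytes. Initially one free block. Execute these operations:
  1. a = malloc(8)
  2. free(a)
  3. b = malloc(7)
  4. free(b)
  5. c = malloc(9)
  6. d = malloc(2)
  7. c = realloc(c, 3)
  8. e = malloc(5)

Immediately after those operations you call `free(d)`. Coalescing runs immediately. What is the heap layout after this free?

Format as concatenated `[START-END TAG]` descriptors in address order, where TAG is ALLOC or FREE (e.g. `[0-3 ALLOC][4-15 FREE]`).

Answer: [0-2 ALLOC][3-7 ALLOC][8-37 FREE]

Derivation:
Op 1: a = malloc(8) -> a = 0; heap: [0-7 ALLOC][8-37 FREE]
Op 2: free(a) -> (freed a); heap: [0-37 FREE]
Op 3: b = malloc(7) -> b = 0; heap: [0-6 ALLOC][7-37 FREE]
Op 4: free(b) -> (freed b); heap: [0-37 FREE]
Op 5: c = malloc(9) -> c = 0; heap: [0-8 ALLOC][9-37 FREE]
Op 6: d = malloc(2) -> d = 9; heap: [0-8 ALLOC][9-10 ALLOC][11-37 FREE]
Op 7: c = realloc(c, 3) -> c = 0; heap: [0-2 ALLOC][3-8 FREE][9-10 ALLOC][11-37 FREE]
Op 8: e = malloc(5) -> e = 3; heap: [0-2 ALLOC][3-7 ALLOC][8-8 FREE][9-10 ALLOC][11-37 FREE]
free(d): d = 9 -> block [9-10 ALLOC]; mark free, coalesce with adjacent free neighbors -> [0-2 ALLOC][3-7 ALLOC][8-37 FREE]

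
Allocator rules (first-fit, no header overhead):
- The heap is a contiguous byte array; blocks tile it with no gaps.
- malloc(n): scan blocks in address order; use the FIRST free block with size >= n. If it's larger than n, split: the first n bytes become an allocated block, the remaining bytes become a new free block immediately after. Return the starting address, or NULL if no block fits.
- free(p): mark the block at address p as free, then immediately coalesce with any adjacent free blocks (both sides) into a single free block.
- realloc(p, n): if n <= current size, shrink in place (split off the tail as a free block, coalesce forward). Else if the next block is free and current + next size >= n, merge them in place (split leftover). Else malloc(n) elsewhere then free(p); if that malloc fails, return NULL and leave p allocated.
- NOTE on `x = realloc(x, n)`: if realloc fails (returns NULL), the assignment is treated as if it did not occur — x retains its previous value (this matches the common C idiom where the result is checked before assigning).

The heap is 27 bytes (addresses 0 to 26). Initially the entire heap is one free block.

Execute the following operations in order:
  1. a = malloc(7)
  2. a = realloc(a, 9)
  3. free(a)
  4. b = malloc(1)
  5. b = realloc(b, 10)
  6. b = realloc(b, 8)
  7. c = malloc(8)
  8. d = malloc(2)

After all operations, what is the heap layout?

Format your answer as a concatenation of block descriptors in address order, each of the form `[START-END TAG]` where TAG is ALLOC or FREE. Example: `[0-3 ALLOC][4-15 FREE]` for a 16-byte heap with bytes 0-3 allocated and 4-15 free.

Op 1: a = malloc(7) -> a = 0; heap: [0-6 ALLOC][7-26 FREE]
Op 2: a = realloc(a, 9) -> a = 0; heap: [0-8 ALLOC][9-26 FREE]
Op 3: free(a) -> (freed a); heap: [0-26 FREE]
Op 4: b = malloc(1) -> b = 0; heap: [0-0 ALLOC][1-26 FREE]
Op 5: b = realloc(b, 10) -> b = 0; heap: [0-9 ALLOC][10-26 FREE]
Op 6: b = realloc(b, 8) -> b = 0; heap: [0-7 ALLOC][8-26 FREE]
Op 7: c = malloc(8) -> c = 8; heap: [0-7 ALLOC][8-15 ALLOC][16-26 FREE]
Op 8: d = malloc(2) -> d = 16; heap: [0-7 ALLOC][8-15 ALLOC][16-17 ALLOC][18-26 FREE]

Answer: [0-7 ALLOC][8-15 ALLOC][16-17 ALLOC][18-26 FREE]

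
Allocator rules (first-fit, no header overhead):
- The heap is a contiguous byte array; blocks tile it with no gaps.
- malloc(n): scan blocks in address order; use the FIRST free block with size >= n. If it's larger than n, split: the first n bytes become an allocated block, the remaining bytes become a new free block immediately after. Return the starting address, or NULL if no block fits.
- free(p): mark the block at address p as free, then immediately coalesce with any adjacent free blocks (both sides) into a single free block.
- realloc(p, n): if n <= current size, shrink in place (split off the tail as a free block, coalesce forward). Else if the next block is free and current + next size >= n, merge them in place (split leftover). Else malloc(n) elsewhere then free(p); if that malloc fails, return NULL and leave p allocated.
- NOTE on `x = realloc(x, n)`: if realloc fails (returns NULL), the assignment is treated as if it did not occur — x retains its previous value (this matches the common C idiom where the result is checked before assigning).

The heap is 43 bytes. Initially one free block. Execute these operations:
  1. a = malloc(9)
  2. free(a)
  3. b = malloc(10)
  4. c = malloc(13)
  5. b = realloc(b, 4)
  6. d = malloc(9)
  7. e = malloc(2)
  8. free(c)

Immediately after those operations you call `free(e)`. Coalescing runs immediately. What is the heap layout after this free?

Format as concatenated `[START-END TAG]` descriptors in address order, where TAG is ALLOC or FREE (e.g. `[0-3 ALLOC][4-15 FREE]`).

Answer: [0-3 ALLOC][4-22 FREE][23-31 ALLOC][32-42 FREE]

Derivation:
Op 1: a = malloc(9) -> a = 0; heap: [0-8 ALLOC][9-42 FREE]
Op 2: free(a) -> (freed a); heap: [0-42 FREE]
Op 3: b = malloc(10) -> b = 0; heap: [0-9 ALLOC][10-42 FREE]
Op 4: c = malloc(13) -> c = 10; heap: [0-9 ALLOC][10-22 ALLOC][23-42 FREE]
Op 5: b = realloc(b, 4) -> b = 0; heap: [0-3 ALLOC][4-9 FREE][10-22 ALLOC][23-42 FREE]
Op 6: d = malloc(9) -> d = 23; heap: [0-3 ALLOC][4-9 FREE][10-22 ALLOC][23-31 ALLOC][32-42 FREE]
Op 7: e = malloc(2) -> e = 4; heap: [0-3 ALLOC][4-5 ALLOC][6-9 FREE][10-22 ALLOC][23-31 ALLOC][32-42 FREE]
Op 8: free(c) -> (freed c); heap: [0-3 ALLOC][4-5 ALLOC][6-22 FREE][23-31 ALLOC][32-42 FREE]
free(e): e = 4 -> block [4-5 ALLOC]; mark free, coalesce with adjacent free neighbors -> [0-3 ALLOC][4-22 FREE][23-31 ALLOC][32-42 FREE]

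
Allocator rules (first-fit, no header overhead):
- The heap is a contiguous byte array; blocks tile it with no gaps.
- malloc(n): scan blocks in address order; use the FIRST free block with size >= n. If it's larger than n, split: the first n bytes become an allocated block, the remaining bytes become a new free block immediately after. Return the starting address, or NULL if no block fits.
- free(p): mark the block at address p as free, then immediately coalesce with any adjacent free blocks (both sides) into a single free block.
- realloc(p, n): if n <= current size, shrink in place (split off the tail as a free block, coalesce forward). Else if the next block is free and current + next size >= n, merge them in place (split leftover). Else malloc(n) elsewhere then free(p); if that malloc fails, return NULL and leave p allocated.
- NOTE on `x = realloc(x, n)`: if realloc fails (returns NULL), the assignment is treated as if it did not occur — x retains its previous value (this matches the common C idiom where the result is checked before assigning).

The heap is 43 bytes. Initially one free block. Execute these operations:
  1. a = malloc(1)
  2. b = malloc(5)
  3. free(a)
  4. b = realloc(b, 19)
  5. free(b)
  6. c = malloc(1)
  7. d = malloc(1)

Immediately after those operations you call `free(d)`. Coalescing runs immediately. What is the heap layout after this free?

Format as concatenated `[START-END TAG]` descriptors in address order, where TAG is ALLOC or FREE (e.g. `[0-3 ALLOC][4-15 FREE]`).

Answer: [0-0 ALLOC][1-42 FREE]

Derivation:
Op 1: a = malloc(1) -> a = 0; heap: [0-0 ALLOC][1-42 FREE]
Op 2: b = malloc(5) -> b = 1; heap: [0-0 ALLOC][1-5 ALLOC][6-42 FREE]
Op 3: free(a) -> (freed a); heap: [0-0 FREE][1-5 ALLOC][6-42 FREE]
Op 4: b = realloc(b, 19) -> b = 1; heap: [0-0 FREE][1-19 ALLOC][20-42 FREE]
Op 5: free(b) -> (freed b); heap: [0-42 FREE]
Op 6: c = malloc(1) -> c = 0; heap: [0-0 ALLOC][1-42 FREE]
Op 7: d = malloc(1) -> d = 1; heap: [0-0 ALLOC][1-1 ALLOC][2-42 FREE]
free(d): d = 1 -> block [1-1 ALLOC]; mark free, coalesce with adjacent free neighbors -> [0-0 ALLOC][1-42 FREE]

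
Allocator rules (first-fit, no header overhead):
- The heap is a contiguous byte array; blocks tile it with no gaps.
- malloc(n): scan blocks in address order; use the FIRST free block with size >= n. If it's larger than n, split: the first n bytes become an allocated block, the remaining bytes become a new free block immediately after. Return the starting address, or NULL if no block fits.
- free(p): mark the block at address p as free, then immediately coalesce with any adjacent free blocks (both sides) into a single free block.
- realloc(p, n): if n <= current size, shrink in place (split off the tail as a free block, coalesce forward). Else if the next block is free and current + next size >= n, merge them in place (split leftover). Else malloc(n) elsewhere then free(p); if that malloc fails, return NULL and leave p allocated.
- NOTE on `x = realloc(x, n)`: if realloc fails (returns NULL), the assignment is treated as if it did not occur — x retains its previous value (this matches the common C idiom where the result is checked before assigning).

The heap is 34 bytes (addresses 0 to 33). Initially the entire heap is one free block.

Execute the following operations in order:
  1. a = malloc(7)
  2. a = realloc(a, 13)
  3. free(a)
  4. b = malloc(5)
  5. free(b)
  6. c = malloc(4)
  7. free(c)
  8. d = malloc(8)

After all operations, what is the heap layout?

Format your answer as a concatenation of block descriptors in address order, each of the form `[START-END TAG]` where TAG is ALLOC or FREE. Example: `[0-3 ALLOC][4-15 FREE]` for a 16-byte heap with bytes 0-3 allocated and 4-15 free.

Op 1: a = malloc(7) -> a = 0; heap: [0-6 ALLOC][7-33 FREE]
Op 2: a = realloc(a, 13) -> a = 0; heap: [0-12 ALLOC][13-33 FREE]
Op 3: free(a) -> (freed a); heap: [0-33 FREE]
Op 4: b = malloc(5) -> b = 0; heap: [0-4 ALLOC][5-33 FREE]
Op 5: free(b) -> (freed b); heap: [0-33 FREE]
Op 6: c = malloc(4) -> c = 0; heap: [0-3 ALLOC][4-33 FREE]
Op 7: free(c) -> (freed c); heap: [0-33 FREE]
Op 8: d = malloc(8) -> d = 0; heap: [0-7 ALLOC][8-33 FREE]

Answer: [0-7 ALLOC][8-33 FREE]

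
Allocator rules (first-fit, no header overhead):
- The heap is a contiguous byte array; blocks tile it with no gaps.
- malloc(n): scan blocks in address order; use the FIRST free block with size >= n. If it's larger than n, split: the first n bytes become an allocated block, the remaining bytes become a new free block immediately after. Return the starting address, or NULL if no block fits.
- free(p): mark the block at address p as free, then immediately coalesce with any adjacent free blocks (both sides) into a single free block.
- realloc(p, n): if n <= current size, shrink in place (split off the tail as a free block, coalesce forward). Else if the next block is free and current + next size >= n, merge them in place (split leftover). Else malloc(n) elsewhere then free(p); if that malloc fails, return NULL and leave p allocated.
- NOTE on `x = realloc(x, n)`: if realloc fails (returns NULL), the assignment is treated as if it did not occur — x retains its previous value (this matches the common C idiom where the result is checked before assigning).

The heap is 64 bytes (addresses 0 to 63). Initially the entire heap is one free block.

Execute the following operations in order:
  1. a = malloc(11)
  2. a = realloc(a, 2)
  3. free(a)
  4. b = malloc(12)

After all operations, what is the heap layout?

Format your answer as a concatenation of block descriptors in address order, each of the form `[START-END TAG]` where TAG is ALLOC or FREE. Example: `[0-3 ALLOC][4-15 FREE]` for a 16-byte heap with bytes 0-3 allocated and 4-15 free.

Op 1: a = malloc(11) -> a = 0; heap: [0-10 ALLOC][11-63 FREE]
Op 2: a = realloc(a, 2) -> a = 0; heap: [0-1 ALLOC][2-63 FREE]
Op 3: free(a) -> (freed a); heap: [0-63 FREE]
Op 4: b = malloc(12) -> b = 0; heap: [0-11 ALLOC][12-63 FREE]

Answer: [0-11 ALLOC][12-63 FREE]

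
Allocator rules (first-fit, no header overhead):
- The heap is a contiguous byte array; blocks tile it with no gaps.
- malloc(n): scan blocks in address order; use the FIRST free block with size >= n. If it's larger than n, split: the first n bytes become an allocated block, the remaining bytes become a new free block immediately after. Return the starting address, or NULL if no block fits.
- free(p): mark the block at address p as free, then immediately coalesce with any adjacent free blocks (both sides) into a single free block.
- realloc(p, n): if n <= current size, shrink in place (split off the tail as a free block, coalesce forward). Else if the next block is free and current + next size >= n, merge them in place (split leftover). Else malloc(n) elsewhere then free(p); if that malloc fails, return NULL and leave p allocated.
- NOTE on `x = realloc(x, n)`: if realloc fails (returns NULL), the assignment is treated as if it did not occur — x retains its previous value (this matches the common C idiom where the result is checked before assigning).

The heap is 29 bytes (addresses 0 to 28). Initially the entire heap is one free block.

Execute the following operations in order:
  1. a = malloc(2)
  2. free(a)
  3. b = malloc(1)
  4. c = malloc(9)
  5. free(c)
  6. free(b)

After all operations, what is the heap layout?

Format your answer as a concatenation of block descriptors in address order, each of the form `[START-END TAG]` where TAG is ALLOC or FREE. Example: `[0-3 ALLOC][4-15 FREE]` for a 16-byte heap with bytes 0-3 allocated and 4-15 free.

Op 1: a = malloc(2) -> a = 0; heap: [0-1 ALLOC][2-28 FREE]
Op 2: free(a) -> (freed a); heap: [0-28 FREE]
Op 3: b = malloc(1) -> b = 0; heap: [0-0 ALLOC][1-28 FREE]
Op 4: c = malloc(9) -> c = 1; heap: [0-0 ALLOC][1-9 ALLOC][10-28 FREE]
Op 5: free(c) -> (freed c); heap: [0-0 ALLOC][1-28 FREE]
Op 6: free(b) -> (freed b); heap: [0-28 FREE]

Answer: [0-28 FREE]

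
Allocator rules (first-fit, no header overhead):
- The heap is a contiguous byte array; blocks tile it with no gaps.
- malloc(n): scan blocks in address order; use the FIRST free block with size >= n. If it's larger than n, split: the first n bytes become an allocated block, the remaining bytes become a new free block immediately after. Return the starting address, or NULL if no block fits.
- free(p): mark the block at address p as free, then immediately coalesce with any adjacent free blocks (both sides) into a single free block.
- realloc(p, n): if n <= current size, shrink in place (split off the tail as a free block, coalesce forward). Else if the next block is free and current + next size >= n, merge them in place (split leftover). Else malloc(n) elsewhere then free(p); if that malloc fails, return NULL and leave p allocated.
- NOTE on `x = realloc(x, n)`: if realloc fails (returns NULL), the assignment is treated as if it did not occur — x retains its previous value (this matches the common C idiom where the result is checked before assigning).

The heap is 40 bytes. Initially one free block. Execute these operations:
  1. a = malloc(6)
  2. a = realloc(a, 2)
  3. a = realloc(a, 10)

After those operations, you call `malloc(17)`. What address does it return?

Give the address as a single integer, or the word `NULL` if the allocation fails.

Op 1: a = malloc(6) -> a = 0; heap: [0-5 ALLOC][6-39 FREE]
Op 2: a = realloc(a, 2) -> a = 0; heap: [0-1 ALLOC][2-39 FREE]
Op 3: a = realloc(a, 10) -> a = 0; heap: [0-9 ALLOC][10-39 FREE]
malloc(17): first-fit scan over [0-9 ALLOC][10-39 FREE] -> 10

Answer: 10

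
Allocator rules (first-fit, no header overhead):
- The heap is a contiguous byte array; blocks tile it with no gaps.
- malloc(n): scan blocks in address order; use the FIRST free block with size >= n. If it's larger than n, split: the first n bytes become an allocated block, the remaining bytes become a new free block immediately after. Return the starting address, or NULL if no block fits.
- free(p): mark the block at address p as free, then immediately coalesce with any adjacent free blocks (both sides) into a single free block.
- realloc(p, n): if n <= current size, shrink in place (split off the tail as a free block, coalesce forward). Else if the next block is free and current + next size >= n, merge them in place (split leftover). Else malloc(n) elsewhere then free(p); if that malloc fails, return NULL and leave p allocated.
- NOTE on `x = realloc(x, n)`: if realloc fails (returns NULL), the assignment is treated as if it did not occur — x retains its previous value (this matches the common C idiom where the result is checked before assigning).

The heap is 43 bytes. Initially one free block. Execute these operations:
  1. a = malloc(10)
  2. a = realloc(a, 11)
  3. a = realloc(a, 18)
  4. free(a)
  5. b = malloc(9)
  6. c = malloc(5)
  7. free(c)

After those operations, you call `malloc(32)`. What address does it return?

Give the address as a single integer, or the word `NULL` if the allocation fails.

Answer: 9

Derivation:
Op 1: a = malloc(10) -> a = 0; heap: [0-9 ALLOC][10-42 FREE]
Op 2: a = realloc(a, 11) -> a = 0; heap: [0-10 ALLOC][11-42 FREE]
Op 3: a = realloc(a, 18) -> a = 0; heap: [0-17 ALLOC][18-42 FREE]
Op 4: free(a) -> (freed a); heap: [0-42 FREE]
Op 5: b = malloc(9) -> b = 0; heap: [0-8 ALLOC][9-42 FREE]
Op 6: c = malloc(5) -> c = 9; heap: [0-8 ALLOC][9-13 ALLOC][14-42 FREE]
Op 7: free(c) -> (freed c); heap: [0-8 ALLOC][9-42 FREE]
malloc(32): first-fit scan over [0-8 ALLOC][9-42 FREE] -> 9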